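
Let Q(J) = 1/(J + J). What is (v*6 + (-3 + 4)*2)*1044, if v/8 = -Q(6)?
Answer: -2088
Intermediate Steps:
Q(J) = 1/(2*J)
v = -⅔ (v = 8*(-1/(2*6)) = 8*(-1*1/12) = 8*(-1/12) = -⅔ ≈ -0.66667)
(v*6 + (-3 + 4)*2)*1044 = (-⅔*6 + (-3 + 4)*2)*1044 = (-4 + 1*2)*1044 = (-4 + 2)*1044 = -2*1044 = -2088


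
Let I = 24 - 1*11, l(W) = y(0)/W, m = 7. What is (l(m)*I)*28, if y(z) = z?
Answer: 0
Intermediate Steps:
l(W) = 0 (l(W) = 0/W = 0)
I = 13 (I = 24 - 11 = 13)
(l(m)*I)*28 = (0*13)*28 = 0*28 = 0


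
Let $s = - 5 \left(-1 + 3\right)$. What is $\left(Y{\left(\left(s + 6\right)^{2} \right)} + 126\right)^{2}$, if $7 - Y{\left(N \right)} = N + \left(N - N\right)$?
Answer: $13689$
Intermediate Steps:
$s = -10$ ($s = \left(-5\right) 2 = -10$)
$Y{\left(N \right)} = 7 - N$ ($Y{\left(N \right)} = 7 - \left(N + \left(N - N\right)\right) = 7 - \left(N + 0\right) = 7 - N$)
$\left(Y{\left(\left(s + 6\right)^{2} \right)} + 126\right)^{2} = \left(\left(7 - \left(-10 + 6\right)^{2}\right) + 126\right)^{2} = \left(\left(7 - \left(-4\right)^{2}\right) + 126\right)^{2} = \left(\left(7 - 16\right) + 126\right)^{2} = \left(-9 + 126\right)^{2} = 117^{2} = 13689$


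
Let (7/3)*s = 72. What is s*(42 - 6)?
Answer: 7776/7 ≈ 1110.9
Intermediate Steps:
s = 216/7 (s = (3/7)*72 = 216/7 ≈ 30.857)
s*(42 - 6) = 216*(42 - 6)/7 = (216/7)*36 = 7776/7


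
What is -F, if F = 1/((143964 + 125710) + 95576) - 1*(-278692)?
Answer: -101792253001/365250 ≈ -2.7869e+5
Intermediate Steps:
F = 101792253001/365250 (F = 1/(269674 + 95576) + 278692 = 1/365250 + 278692 = 101792253001/365250 ≈ 2.7869e+5)
-F = -1*101792253001/365250 = -101792253001/365250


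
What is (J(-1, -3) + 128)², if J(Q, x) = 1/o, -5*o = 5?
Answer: 16129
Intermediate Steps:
o = -1 (o = -⅕*5 = -1)
J(Q, x) = -1 (J(Q, x) = 1/(-1) = -1)
(J(-1, -3) + 128)² = (-1 + 128)² = 127² = 16129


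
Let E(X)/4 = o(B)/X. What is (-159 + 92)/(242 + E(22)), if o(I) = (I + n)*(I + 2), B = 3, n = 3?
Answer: -737/2722 ≈ -0.27076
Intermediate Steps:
o(I) = (2 + I)*(3 + I) (o(I) = (I + 3)*(I + 2) = (3 + I)*(2 + I) = (2 + I)*(3 + I))
E(X) = 120/X (E(X) = 4*((6 + 3² + 5*3)/X) = 4*((6 + 9 + 15)/X) = 4*(30/X) = 120/X)
(-159 + 92)/(242 + E(22)) = (-159 + 92)/(242 + 120/22) = -67/(242 + 120*(1/22)) = -67/(242 + 60/11) = -67/2722/11 = -67*11/2722 = -737/2722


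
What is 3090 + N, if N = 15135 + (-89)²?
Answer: 26146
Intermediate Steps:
N = 23056 (N = 15135 + 7921 = 23056)
3090 + N = 3090 + 23056 = 26146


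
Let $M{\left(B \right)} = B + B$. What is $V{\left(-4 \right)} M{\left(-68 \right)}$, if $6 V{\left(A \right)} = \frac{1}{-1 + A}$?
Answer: $\frac{68}{15} \approx 4.5333$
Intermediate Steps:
$M{\left(B \right)} = 2 B$
$V{\left(A \right)} = \frac{1}{6 \left(-1 + A\right)}$
$V{\left(-4 \right)} M{\left(-68 \right)} = \frac{1}{6 \left(-1 - 4\right)} 2 \left(-68\right) = \frac{1}{6 \left(-5\right)} \left(-136\right) = \frac{1}{6} \left(- \frac{1}{5}\right) \left(-136\right) = \left(- \frac{1}{30}\right) \left(-136\right) = \frac{68}{15}$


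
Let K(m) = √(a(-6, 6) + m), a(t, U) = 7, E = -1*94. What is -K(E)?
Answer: -I*√87 ≈ -9.3274*I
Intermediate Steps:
E = -94
K(m) = √(7 + m)
-K(E) = -√(7 - 94) = -√(-87) = -I*√87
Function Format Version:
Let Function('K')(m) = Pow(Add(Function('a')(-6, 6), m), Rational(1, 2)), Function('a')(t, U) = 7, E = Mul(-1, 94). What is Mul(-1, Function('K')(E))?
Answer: Mul(-1, I, Pow(87, Rational(1, 2))) ≈ Mul(-9.3274, I)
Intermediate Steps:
E = -94
Function('K')(m) = Pow(Add(7, m), Rational(1, 2))
Mul(-1, Function('K')(E)) = Mul(-1, Pow(Add(7, -94), Rational(1, 2))) = Mul(-1, Pow(-87, Rational(1, 2))) = Mul(-1, Mul(I, Pow(87, Rational(1, 2)))) = Mul(-1, I, Pow(87, Rational(1, 2)))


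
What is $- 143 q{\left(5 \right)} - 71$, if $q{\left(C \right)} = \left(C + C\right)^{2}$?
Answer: $-14371$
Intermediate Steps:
$q{\left(C \right)} = 4 C^{2}$ ($q{\left(C \right)} = \left(2 C\right)^{2} = 4 C^{2}$)
$- 143 q{\left(5 \right)} - 71 = - 143 \cdot 4 \cdot 5^{2} - 71 = - 143 \cdot 4 \cdot 25 - 71 = \left(-143\right) 100 - 71 = -14300 - 71 = -14371$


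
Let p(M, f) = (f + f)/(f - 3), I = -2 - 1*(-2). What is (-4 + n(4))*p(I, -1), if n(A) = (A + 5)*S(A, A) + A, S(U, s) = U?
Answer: 18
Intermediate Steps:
I = 0 (I = -2 + 2 = 0)
p(M, f) = 2*f/(-3 + f) (p(M, f) = (2*f)/(-3 + f) = 2*f/(-3 + f))
n(A) = A + A*(5 + A) (n(A) = (A + 5)*A + A = (5 + A)*A + A = A*(5 + A) + A = A + A*(5 + A))
(-4 + n(4))*p(I, -1) = (-4 + 4*(6 + 4))*(2*(-1)/(-3 - 1)) = (-4 + 4*10)*(2*(-1)/(-4)) = (-4 + 40)*(2*(-1)*(-¼)) = 36*(½) = 18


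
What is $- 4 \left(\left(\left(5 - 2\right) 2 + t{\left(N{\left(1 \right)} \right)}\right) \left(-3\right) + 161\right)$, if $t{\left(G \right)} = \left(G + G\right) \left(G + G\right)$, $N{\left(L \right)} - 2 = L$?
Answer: $-140$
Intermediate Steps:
$N{\left(L \right)} = 2 + L$
$t{\left(G \right)} = 4 G^{2}$ ($t{\left(G \right)} = 2 G 2 G = 4 G^{2}$)
$- 4 \left(\left(\left(5 - 2\right) 2 + t{\left(N{\left(1 \right)} \right)}\right) \left(-3\right) + 161\right) = - 4 \left(\left(\left(5 - 2\right) 2 + 4 \left(2 + 1\right)^{2}\right) \left(-3\right) + 161\right) = - 4 \left(\left(3 \cdot 2 + 4 \cdot 3^{2}\right) \left(-3\right) + 161\right) = - 4 \left(\left(6 + 4 \cdot 9\right) \left(-3\right) + 161\right) = - 4 \left(\left(6 + 36\right) \left(-3\right) + 161\right) = - 4 \left(42 \left(-3\right) + 161\right) = - 4 \left(-126 + 161\right) = \left(-4\right) 35 = -140$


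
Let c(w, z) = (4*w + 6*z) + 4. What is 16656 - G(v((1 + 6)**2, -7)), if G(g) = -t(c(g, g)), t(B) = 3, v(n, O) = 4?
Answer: 16659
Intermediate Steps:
c(w, z) = 4 + 4*w + 6*z
G(g) = -3 (G(g) = -1*3 = -3)
16656 - G(v((1 + 6)**2, -7)) = 16656 - 1*(-3) = 16656 + 3 = 16659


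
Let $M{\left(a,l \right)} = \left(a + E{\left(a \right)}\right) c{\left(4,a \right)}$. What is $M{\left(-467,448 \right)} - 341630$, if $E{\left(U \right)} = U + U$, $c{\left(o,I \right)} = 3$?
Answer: $-345833$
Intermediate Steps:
$E{\left(U \right)} = 2 U$
$M{\left(a,l \right)} = 9 a$ ($M{\left(a,l \right)} = \left(a + 2 a\right) 3 = 3 a 3 = 9 a$)
$M{\left(-467,448 \right)} - 341630 = 9 \left(-467\right) - 341630 = -4203 - 341630 = -345833$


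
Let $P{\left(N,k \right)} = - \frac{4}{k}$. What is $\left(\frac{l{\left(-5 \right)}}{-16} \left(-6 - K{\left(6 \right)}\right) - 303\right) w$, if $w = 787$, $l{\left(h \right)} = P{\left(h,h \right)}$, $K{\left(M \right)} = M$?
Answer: $- \frac{1189944}{5} \approx -2.3799 \cdot 10^{5}$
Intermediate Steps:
$l{\left(h \right)} = - \frac{4}{h}$
$\left(\frac{l{\left(-5 \right)}}{-16} \left(-6 - K{\left(6 \right)}\right) - 303\right) w = \left(\frac{\left(-4\right) \frac{1}{-5}}{-16} \left(-6 - 6\right) - 303\right) 787 = \left(\left(-4\right) \left(- \frac{1}{5}\right) \left(- \frac{1}{16}\right) \left(-6 - 6\right) - 303\right) 787 = \left(\frac{4}{5} \left(- \frac{1}{16}\right) \left(-12\right) - 303\right) 787 = \left(\left(- \frac{1}{20}\right) \left(-12\right) - 303\right) 787 = \left(\frac{3}{5} - 303\right) 787 = \left(- \frac{1512}{5}\right) 787 = - \frac{1189944}{5}$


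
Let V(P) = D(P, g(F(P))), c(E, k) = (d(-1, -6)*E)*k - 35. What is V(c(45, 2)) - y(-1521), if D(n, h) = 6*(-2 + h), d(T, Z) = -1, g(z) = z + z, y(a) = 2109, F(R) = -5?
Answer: -2181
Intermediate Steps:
g(z) = 2*z
c(E, k) = -35 - E*k (c(E, k) = (-E)*k - 35 = -E*k - 35 = -35 - E*k)
D(n, h) = -12 + 6*h
V(P) = -72 (V(P) = -12 + 6*(2*(-5)) = -12 + 6*(-10) = -12 - 60 = -72)
V(c(45, 2)) - y(-1521) = -72 - 1*2109 = -72 - 2109 = -2181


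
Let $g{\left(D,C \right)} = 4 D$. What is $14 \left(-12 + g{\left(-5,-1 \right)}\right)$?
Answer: $-448$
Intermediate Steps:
$14 \left(-12 + g{\left(-5,-1 \right)}\right) = 14 \left(-12 + 4 \left(-5\right)\right) = 14 \left(-12 - 20\right) = 14 \left(-32\right) = -448$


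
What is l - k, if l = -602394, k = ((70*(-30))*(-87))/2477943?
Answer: -165855353138/275327 ≈ -6.0239e+5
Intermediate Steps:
k = 20300/275327 (k = -2100*(-87)*(1/2477943) = 182700*(1/2477943) = 20300/275327 ≈ 0.073730)
l - k = -602394 - 1*20300/275327 = -602394 - 20300/275327 = -165855353138/275327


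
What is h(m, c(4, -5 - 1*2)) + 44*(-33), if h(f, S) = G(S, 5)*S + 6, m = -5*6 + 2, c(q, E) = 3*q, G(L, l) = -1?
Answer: -1458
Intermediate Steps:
m = -28 (m = -30 + 2 = -28)
h(f, S) = 6 - S (h(f, S) = -S + 6 = 6 - S)
h(m, c(4, -5 - 1*2)) + 44*(-33) = (6 - 3*4) + 44*(-33) = (6 - 1*12) - 1452 = (6 - 12) - 1452 = -6 - 1452 = -1458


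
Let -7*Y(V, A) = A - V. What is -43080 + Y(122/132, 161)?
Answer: -19913525/462 ≈ -43103.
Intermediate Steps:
Y(V, A) = -A/7 + V/7 (Y(V, A) = -(A - V)/7 = -A/7 + V/7)
-43080 + Y(122/132, 161) = -43080 + (-⅐*161 + (122/132)/7) = -43080 + (-23 + (122*(1/132))/7) = -43080 + (-23 + (⅐)*(61/66)) = -43080 + (-23 + 61/462) = -43080 - 10565/462 = -19913525/462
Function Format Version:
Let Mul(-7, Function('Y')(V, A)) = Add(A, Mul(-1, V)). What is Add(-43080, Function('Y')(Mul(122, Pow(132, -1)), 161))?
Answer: Rational(-19913525, 462) ≈ -43103.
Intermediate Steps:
Function('Y')(V, A) = Add(Mul(Rational(-1, 7), A), Mul(Rational(1, 7), V)) (Function('Y')(V, A) = Mul(Rational(-1, 7), Add(A, Mul(-1, V))) = Add(Mul(Rational(-1, 7), A), Mul(Rational(1, 7), V)))
Add(-43080, Function('Y')(Mul(122, Pow(132, -1)), 161)) = Add(-43080, Add(Mul(Rational(-1, 7), 161), Mul(Rational(1, 7), Mul(122, Pow(132, -1))))) = Add(-43080, Add(-23, Mul(Rational(1, 7), Mul(122, Rational(1, 132))))) = Add(-43080, Add(-23, Mul(Rational(1, 7), Rational(61, 66)))) = Add(-43080, Add(-23, Rational(61, 462))) = Add(-43080, Rational(-10565, 462)) = Rational(-19913525, 462)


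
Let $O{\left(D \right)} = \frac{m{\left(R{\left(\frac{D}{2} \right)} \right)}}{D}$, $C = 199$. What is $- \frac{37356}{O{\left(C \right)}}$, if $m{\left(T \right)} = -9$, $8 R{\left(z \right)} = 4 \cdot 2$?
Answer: $\frac{2477948}{3} \approx 8.2598 \cdot 10^{5}$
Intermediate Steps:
$R{\left(z \right)} = 1$ ($R{\left(z \right)} = \frac{4 \cdot 2}{8} = \frac{1}{8} \cdot 8 = 1$)
$O{\left(D \right)} = - \frac{9}{D}$
$- \frac{37356}{O{\left(C \right)}} = - \frac{37356}{\left(-9\right) \frac{1}{199}} = - \frac{37356}{- \frac{9}{199}} = \left(-37356\right) \left(- \frac{199}{9}\right) = \frac{2477948}{3}$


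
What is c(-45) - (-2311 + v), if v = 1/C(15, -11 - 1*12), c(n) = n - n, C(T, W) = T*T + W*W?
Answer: 1742493/754 ≈ 2311.0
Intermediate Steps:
C(T, W) = T**2 + W**2
c(n) = 0
v = 1/754 (v = 1/(15**2 + (-11 - 1*12)**2) = 1/(225 + (-11 - 12)**2) = 1/(225 + (-23)**2) = 1/(225 + 529) = 1/754 ≈ 0.0013263)
c(-45) - (-2311 + v) = 0 - (-2311 + 1/754) = 0 - 1*(-1742493/754) = 0 + 1742493/754 = 1742493/754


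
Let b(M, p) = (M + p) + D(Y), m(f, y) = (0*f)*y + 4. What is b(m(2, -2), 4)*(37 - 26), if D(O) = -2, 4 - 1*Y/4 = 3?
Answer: 66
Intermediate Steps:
Y = 4 (Y = 16 - 4*3 = 16 - 12 = 4)
m(f, y) = 4 (m(f, y) = 0*y + 4 = 0 + 4 = 4)
b(M, p) = -2 + M + p (b(M, p) = (M + p) - 2 = -2 + M + p)
b(m(2, -2), 4)*(37 - 26) = (-2 + 4 + 4)*(37 - 26) = 6*11 = 66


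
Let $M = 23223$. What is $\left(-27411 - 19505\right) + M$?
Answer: $-23693$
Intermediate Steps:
$\left(-27411 - 19505\right) + M = \left(-27411 - 19505\right) + 23223 = -46916 + 23223 = -23693$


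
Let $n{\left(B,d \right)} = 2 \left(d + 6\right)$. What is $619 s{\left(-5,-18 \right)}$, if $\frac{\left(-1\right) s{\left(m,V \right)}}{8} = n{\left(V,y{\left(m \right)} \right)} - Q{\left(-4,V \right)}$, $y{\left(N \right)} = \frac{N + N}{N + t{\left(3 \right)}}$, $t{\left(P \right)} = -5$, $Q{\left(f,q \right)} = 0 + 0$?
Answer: $-69328$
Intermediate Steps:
$Q{\left(f,q \right)} = 0$
$y{\left(N \right)} = \frac{2 N}{-5 + N}$ ($y{\left(N \right)} = \frac{N + N}{N - 5} = \frac{2 N}{-5 + N}$)
$n{\left(B,d \right)} = 12 + 2 d$ ($n{\left(B,d \right)} = 2 \left(6 + d\right) = 12 + 2 d$)
$s{\left(m,V \right)} = -96 - \frac{32 m}{-5 + m}$ ($s{\left(m,V \right)} = - 8 \left(\left(12 + 2 \frac{2 m}{-5 + m}\right) - 0\right) = - 8 \left(\left(12 + \frac{4 m}{-5 + m}\right) + 0\right) = - 8 \left(12 + \frac{4 m}{-5 + m}\right) = -96 - \frac{32 m}{-5 + m}$)
$619 s{\left(-5,-18 \right)} = 619 \frac{32 \left(15 - -20\right)}{-5 - 5} = 619 \frac{32 \left(15 + 20\right)}{-10} = 619 \cdot 32 \left(- \frac{1}{10}\right) 35 = 619 \left(-112\right) = -69328$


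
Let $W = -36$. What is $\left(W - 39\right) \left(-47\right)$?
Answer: $3525$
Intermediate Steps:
$\left(W - 39\right) \left(-47\right) = \left(-36 - 39\right) \left(-47\right) = \left(-75\right) \left(-47\right) = 3525$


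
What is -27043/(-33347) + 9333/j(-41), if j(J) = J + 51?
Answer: 311497981/333470 ≈ 934.11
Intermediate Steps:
j(J) = 51 + J
-27043/(-33347) + 9333/j(-41) = -27043/(-33347) + 9333/(51 - 41) = -27043*(-1/33347) + 9333/10 = 27043/33347 + 9333*(1/10) = 27043/33347 + 9333/10 = 311497981/333470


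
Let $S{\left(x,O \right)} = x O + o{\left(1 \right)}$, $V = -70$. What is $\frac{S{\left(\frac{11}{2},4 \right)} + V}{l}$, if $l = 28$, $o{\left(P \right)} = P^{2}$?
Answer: $- \frac{47}{28} \approx -1.6786$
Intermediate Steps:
$S{\left(x,O \right)} = 1 + O x$ ($S{\left(x,O \right)} = x O + 1^{2} = O x + 1 = 1 + O x$)
$\frac{S{\left(\frac{11}{2},4 \right)} + V}{l} = \frac{\left(1 + 4 \cdot \frac{11}{2}\right) - 70}{28} = \frac{\left(1 + 22\right) - 70}{28} = \frac{23 - 70}{28} = \frac{1}{28} \left(-47\right) = - \frac{47}{28}$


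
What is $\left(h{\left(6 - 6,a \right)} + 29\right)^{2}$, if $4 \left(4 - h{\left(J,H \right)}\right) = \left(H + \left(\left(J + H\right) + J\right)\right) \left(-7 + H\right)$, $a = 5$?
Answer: $1444$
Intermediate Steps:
$h{\left(J,H \right)} = 4 - \frac{\left(-7 + H\right) \left(2 H + 2 J\right)}{4}$ ($h{\left(J,H \right)} = 4 - \frac{\left(H + \left(\left(J + H\right) + J\right)\right) \left(-7 + H\right)}{4} = 4 - \frac{\left(H + \left(\left(H + J\right) + J\right)\right) \left(-7 + H\right)}{4} = 4 - \frac{\left(H + \left(H + 2 J\right)\right) \left(-7 + H\right)}{4} = 4 - \frac{\left(2 H + 2 J\right) \left(-7 + H\right)}{4} = 4 - \frac{\left(-7 + H\right) \left(2 H + 2 J\right)}{4}$)
$\left(h{\left(6 - 6,a \right)} + 29\right)^{2} = \left(\left(4 - \frac{5^{2}}{2} + \frac{7}{2} \cdot 5 + \frac{7 \left(6 - 6\right)}{2} - \frac{5 \left(6 - 6\right)}{2}\right) + 29\right)^{2} = \left(\left(4 - \frac{25}{2} + \frac{35}{2} + \frac{7}{2} \cdot 0 - \frac{5}{2} \cdot 0\right) + 29\right)^{2} = \left(\left(4 - \frac{25}{2} + \frac{35}{2} + 0 + 0\right) + 29\right)^{2} = \left(9 + 29\right)^{2} = 38^{2} = 1444$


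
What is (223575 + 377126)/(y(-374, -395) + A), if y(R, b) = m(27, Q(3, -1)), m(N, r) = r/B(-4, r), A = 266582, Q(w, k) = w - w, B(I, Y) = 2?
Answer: 600701/266582 ≈ 2.2533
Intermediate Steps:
Q(w, k) = 0
m(N, r) = r/2
y(R, b) = 0 (y(R, b) = (1/2)*0 = 0)
(223575 + 377126)/(y(-374, -395) + A) = (223575 + 377126)/(0 + 266582) = 600701/266582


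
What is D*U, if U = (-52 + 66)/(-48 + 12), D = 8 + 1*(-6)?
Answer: -7/9 ≈ -0.77778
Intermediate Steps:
D = 2 (D = 8 - 6 = 2)
U = -7/18 (U = 14/(-36) = 14*(-1/36) = -7/18 ≈ -0.38889)
D*U = 2*(-7/18) = -7/9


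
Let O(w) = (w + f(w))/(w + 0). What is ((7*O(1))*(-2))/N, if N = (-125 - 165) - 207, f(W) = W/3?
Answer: 8/213 ≈ 0.037559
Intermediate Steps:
f(W) = W/3 (f(W) = W*(1/3) = W/3)
O(w) = 4/3 (O(w) = (w + w/3)/(w + 0) = (4*w/3)/w = 4/3)
N = -497 (N = -290 - 207 = -497)
((7*O(1))*(-2))/N = ((7*(4/3))*(-2))/(-497) = ((28/3)*(-2))*(-1/497) = -56/3*(-1/497) = 8/213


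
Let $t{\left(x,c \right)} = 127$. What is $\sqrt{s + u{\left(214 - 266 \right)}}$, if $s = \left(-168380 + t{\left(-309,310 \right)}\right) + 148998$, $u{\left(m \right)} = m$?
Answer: $i \sqrt{19307} \approx 138.95 i$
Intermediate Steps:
$s = -19255$ ($s = \left(-168380 + 127\right) + 148998 = -168253 + 148998 = -19255$)
$\sqrt{s + u{\left(214 - 266 \right)}} = \sqrt{-19255 + \left(214 - 266\right)} = \sqrt{-19255 - 52} = \sqrt{-19307} = i \sqrt{19307}$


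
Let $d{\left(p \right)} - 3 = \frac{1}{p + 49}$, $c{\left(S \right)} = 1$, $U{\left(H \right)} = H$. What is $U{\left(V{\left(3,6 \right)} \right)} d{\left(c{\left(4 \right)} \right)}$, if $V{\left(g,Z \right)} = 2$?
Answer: $\frac{151}{25} \approx 6.04$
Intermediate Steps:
$d{\left(p \right)} = 3 + \frac{1}{49 + p}$ ($d{\left(p \right)} = 3 + \frac{1}{p + 49} = 3 + \frac{1}{49 + p}$)
$U{\left(V{\left(3,6 \right)} \right)} d{\left(c{\left(4 \right)} \right)} = 2 \frac{148 + 3 \cdot 1}{49 + 1} = 2 \frac{148 + 3}{50} = 2 \cdot \frac{1}{50} \cdot 151 = 2 \cdot \frac{151}{50} = \frac{151}{25}$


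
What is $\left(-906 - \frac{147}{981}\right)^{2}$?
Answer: $\frac{87800208721}{106929} \approx 8.2111 \cdot 10^{5}$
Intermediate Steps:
$\left(-906 - \frac{147}{981}\right)^{2} = \left(-906 - \frac{49}{327}\right)^{2} = \left(- \frac{296311}{327}\right)^{2} = \frac{87800208721}{106929}$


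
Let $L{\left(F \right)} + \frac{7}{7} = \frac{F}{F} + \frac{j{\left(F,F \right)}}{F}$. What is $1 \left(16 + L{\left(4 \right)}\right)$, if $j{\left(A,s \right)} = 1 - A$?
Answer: $\frac{61}{4} \approx 15.25$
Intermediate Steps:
$L{\left(F \right)} = \frac{1 - F}{F}$ ($L{\left(F \right)} = -1 + \left(\frac{F}{F} + \frac{1 - F}{F}\right) = -1 + \left(1 + \frac{1 - F}{F}\right) = \frac{1 - F}{F}$)
$1 \left(16 + L{\left(4 \right)}\right) = 1 \left(16 + \frac{1 - 4}{4}\right) = 1 \left(16 + \frac{1}{4} \left(-3\right)\right) = 1 \left(16 - \frac{3}{4}\right) = 1 \cdot \frac{61}{4} = \frac{61}{4}$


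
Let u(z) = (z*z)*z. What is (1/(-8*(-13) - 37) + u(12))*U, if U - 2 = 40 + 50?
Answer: 10651484/67 ≈ 1.5898e+5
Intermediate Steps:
U = 92 (U = 2 + (40 + 50) = 2 + 90 = 92)
u(z) = z**3 (u(z) = z**2*z = z**3)
(1/(-8*(-13) - 37) + u(12))*U = (1/(-8*(-13) - 37) + 12**3)*92 = (1/(104 - 37) + 1728)*92 = (1/67 + 1728)*92 = (115777/67)*92 = 10651484/67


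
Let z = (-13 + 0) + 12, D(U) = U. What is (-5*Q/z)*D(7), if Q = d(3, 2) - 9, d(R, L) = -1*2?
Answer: -385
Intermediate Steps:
d(R, L) = -2
Q = -11 (Q = -2 - 9 = -11)
z = -1 (z = -13 + 12 = -1)
(-5*Q/z)*D(7) = -(-55)/(-1)*7 = -(-55)*(-1)*7 = -5*11*7 = -55*7 = -385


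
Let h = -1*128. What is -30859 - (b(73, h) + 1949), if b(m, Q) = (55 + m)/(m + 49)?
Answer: -2001352/61 ≈ -32809.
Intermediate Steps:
h = -128
b(m, Q) = (55 + m)/(49 + m)
-30859 - (b(73, h) + 1949) = -30859 - ((55 + 73)/(49 + 73) + 1949) = -30859 - (128/122 + 1949) = -30859 - ((1/122)*128 + 1949) = -30859 - (64/61 + 1949) = -30859 - 1*118953/61 = -30859 - 118953/61 = -2001352/61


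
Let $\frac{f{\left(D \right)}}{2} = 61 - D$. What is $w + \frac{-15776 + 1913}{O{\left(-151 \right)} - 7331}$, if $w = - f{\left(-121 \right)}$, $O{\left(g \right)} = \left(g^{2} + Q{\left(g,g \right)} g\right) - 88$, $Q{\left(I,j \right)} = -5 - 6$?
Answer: $- \frac{2072505}{5681} \approx -364.81$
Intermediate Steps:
$f{\left(D \right)} = 122 - 2 D$ ($f{\left(D \right)} = 2 \left(61 - D\right) = 122 - 2 D$)
$Q{\left(I,j \right)} = -11$
$O{\left(g \right)} = -88 + g^{2} - 11 g$ ($O{\left(g \right)} = \left(g^{2} - 11 g\right) - 88 = -88 + g^{2} - 11 g$)
$w = -364$ ($w = - (122 - -242) = - (122 + 242) = \left(-1\right) 364 = -364$)
$w + \frac{-15776 + 1913}{O{\left(-151 \right)} - 7331} = -364 + \frac{-15776 + 1913}{\left(-88 + \left(-151\right)^{2} - -1661\right) - 7331} = -364 - \frac{13863}{\left(-88 + 22801 + 1661\right) - 7331} = -364 - \frac{13863}{24374 - 7331} = -364 - \frac{13863}{17043} = -364 - \frac{4621}{5681} = - \frac{2072505}{5681}$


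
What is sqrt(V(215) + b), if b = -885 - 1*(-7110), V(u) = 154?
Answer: sqrt(6379) ≈ 79.869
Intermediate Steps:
b = 6225 (b = -885 + 7110 = 6225)
sqrt(V(215) + b) = sqrt(154 + 6225) = sqrt(6379)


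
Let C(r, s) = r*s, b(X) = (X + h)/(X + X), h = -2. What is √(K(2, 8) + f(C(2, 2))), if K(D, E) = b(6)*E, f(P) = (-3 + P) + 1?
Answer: √42/3 ≈ 2.1602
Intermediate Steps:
b(X) = (-2 + X)/(2*X) (b(X) = (X - 2)/(X + X) = (-2 + X)/((2*X)) = (-2 + X)*(1/(2*X)) = (-2 + X)/(2*X))
f(P) = -2 + P
K(D, E) = E/3 (K(D, E) = ((½)*(-2 + 6)/6)*E = ((½)*(⅙)*4)*E = E/3)
√(K(2, 8) + f(C(2, 2))) = √((⅓)*8 + (-2 + 2*2)) = √(8/3 + (-2 + 4)) = √(8/3 + 2) = √(14/3) = √42/3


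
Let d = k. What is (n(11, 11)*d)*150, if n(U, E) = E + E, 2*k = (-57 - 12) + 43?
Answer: -42900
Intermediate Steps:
k = -13 (k = ((-57 - 12) + 43)/2 = (-69 + 43)/2 = (½)*(-26) = -13)
n(U, E) = 2*E
d = -13
(n(11, 11)*d)*150 = ((2*11)*(-13))*150 = (22*(-13))*150 = -286*150 = -42900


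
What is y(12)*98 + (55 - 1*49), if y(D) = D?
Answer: 1182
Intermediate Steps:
y(12)*98 + (55 - 1*49) = 12*98 + (55 - 1*49) = 1176 + (55 - 49) = 1176 + 6 = 1182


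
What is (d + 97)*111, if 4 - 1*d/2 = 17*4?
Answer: -3441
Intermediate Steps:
d = -128 (d = 8 - 34*4 = 8 - 2*68 = 8 - 136 = -128)
(d + 97)*111 = (-128 + 97)*111 = -31*111 = -3441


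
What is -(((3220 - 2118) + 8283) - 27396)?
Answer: 18011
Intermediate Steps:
-(((3220 - 2118) + 8283) - 27396) = -((1102 + 8283) - 27396) = -(9385 - 27396) = -1*(-18011) = 18011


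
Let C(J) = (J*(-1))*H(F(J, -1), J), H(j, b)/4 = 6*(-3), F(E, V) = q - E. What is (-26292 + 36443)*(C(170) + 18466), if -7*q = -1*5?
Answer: 311696606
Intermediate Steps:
q = 5/7 (q = -(-1)*5/7 = -1/7*(-5) = 5/7 ≈ 0.71429)
F(E, V) = 5/7 - E
H(j, b) = -72 (H(j, b) = 4*(6*(-3)) = 4*(-18) = -72)
C(J) = 72*J (C(J) = (J*(-1))*(-72) = -J*(-72) = 72*J)
(-26292 + 36443)*(C(170) + 18466) = (-26292 + 36443)*(72*170 + 18466) = 10151*(12240 + 18466) = 10151*30706 = 311696606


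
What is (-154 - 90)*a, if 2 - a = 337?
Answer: 81740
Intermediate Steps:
a = -335 (a = 2 - 1*337 = 2 - 337 = -335)
(-154 - 90)*a = (-154 - 90)*(-335) = -244*(-335) = 81740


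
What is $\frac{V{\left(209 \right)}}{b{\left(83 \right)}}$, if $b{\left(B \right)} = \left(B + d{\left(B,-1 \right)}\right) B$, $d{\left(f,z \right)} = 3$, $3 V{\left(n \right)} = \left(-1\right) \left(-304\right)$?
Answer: $\frac{152}{10707} \approx 0.014196$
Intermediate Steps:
$V{\left(n \right)} = \frac{304}{3}$ ($V{\left(n \right)} = \frac{\left(-1\right) \left(-304\right)}{3} = \frac{1}{3} \cdot 304 = \frac{304}{3}$)
$b{\left(B \right)} = B \left(3 + B\right)$ ($b{\left(B \right)} = \left(B + 3\right) B = \left(3 + B\right) B = B \left(3 + B\right)$)
$\frac{V{\left(209 \right)}}{b{\left(83 \right)}} = \frac{304}{3 \cdot 83 \left(3 + 83\right)} = \frac{304}{3 \cdot 83 \cdot 86} = \frac{304}{3 \cdot 7138} = \frac{304}{3} \cdot \frac{1}{7138} = \frac{152}{10707}$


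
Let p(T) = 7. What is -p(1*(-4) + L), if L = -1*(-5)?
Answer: -7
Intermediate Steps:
L = 5
-p(1*(-4) + L) = -1*7 = -7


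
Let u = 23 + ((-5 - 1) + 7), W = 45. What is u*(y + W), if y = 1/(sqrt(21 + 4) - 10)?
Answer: 5376/5 ≈ 1075.2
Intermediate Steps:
u = 24 (u = 23 + (-6 + 7) = 23 + 1 = 24)
y = -1/5 (y = 1/(sqrt(25) - 10) = 1/(5 - 10) = 1/(-5) = -1/5 ≈ -0.20000)
u*(y + W) = 24*(-1/5 + 45) = 24*(224/5) = 5376/5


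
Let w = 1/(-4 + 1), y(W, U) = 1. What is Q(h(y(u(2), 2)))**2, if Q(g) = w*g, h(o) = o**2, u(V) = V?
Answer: 1/9 ≈ 0.11111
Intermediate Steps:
w = -1/3 (w = 1/(-3) = -1/3 ≈ -0.33333)
Q(g) = -g/3
Q(h(y(u(2), 2)))**2 = (-1/3*1**2)**2 = (-1/3*1)**2 = (-1/3)**2 = 1/9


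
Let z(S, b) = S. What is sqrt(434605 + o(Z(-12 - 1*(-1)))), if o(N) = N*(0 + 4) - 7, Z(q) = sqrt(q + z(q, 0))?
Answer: sqrt(434598 + 4*I*sqrt(22)) ≈ 659.24 + 0.01*I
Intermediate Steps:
Z(q) = sqrt(2)*sqrt(q) (Z(q) = sqrt(q + q) = sqrt(2*q) = sqrt(2)*sqrt(q))
o(N) = -7 + 4*N (o(N) = N*4 - 7 = 4*N - 7 = -7 + 4*N)
sqrt(434605 + o(Z(-12 - 1*(-1)))) = sqrt(434605 + (-7 + 4*(sqrt(2)*sqrt(-12 - 1*(-1))))) = sqrt(434605 + (-7 + 4*(sqrt(2)*sqrt(-12 + 1)))) = sqrt(434605 + (-7 + 4*(sqrt(2)*sqrt(-11)))) = sqrt(434605 + (-7 + 4*(sqrt(2)*(I*sqrt(11))))) = sqrt(434605 + (-7 + 4*(I*sqrt(22)))) = sqrt(434605 + (-7 + 4*I*sqrt(22))) = sqrt(434598 + 4*I*sqrt(22))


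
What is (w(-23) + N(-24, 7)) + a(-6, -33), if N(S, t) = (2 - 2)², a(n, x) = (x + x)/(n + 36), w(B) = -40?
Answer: -211/5 ≈ -42.200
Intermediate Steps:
a(n, x) = 2*x/(36 + n) (a(n, x) = (2*x)/(36 + n) = 2*x/(36 + n))
N(S, t) = 0 (N(S, t) = 0² = 0)
(w(-23) + N(-24, 7)) + a(-6, -33) = (-40 + 0) + 2*(-33)/(36 - 6) = -40 + 2*(-33)/30 = -40 + 2*(-33)*(1/30) = -40 - 11/5 = -211/5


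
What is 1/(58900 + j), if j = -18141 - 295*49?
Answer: 1/26304 ≈ 3.8017e-5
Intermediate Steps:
j = -32596 (j = -18141 - 14455 = -32596)
1/(58900 + j) = 1/(58900 - 32596) = 1/26304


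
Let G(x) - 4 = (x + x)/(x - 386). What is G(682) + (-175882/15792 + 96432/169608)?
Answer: -15630229/7971576 ≈ -1.9607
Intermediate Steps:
G(x) = 4 + 2*x/(-386 + x) (G(x) = 4 + (x + x)/(x - 386) = 4 + (2*x)/(-386 + x) = 4 + 2*x/(-386 + x))
G(682) + (-175882/15792 + 96432/169608) = 2*(-772 + 3*682)/(-386 + 682) + (-175882/15792 + 96432/169608) = 2*(-772 + 2046)/296 + (-175882*1/15792 + 96432*(1/169608)) = 2*(1/296)*1274 + (-12563/1128 + 4018/7067) = 637/74 - 84250417/7971576 = -15630229/7971576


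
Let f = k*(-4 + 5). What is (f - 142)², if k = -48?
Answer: 36100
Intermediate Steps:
f = -48 (f = -48*(-4 + 5) = -48*1 = -48)
(f - 142)² = (-48 - 142)² = (-190)² = 36100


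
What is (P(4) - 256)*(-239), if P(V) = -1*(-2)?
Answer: 60706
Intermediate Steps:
P(V) = 2
(P(4) - 256)*(-239) = (2 - 256)*(-239) = -254*(-239) = 60706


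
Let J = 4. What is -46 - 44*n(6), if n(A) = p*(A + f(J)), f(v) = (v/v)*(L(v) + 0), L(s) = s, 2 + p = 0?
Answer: 834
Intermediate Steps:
p = -2 (p = -2 + 0 = -2)
f(v) = v (f(v) = (v/v)*(v + 0) = 1*v = v)
n(A) = -8 - 2*A (n(A) = -2*(A + 4) = -2*(4 + A) = -8 - 2*A)
-46 - 44*n(6) = -46 - 44*(-8 - 2*6) = -46 - 44*(-8 - 12) = -46 - 44*(-20) = -46 + 880 = 834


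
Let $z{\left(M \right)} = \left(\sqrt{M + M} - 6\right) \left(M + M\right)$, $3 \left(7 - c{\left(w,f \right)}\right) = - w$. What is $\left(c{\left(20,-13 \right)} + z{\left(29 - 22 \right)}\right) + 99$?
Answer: $\frac{86}{3} + 14 \sqrt{14} \approx 81.05$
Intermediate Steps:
$c{\left(w,f \right)} = 7 + \frac{w}{3}$ ($c{\left(w,f \right)} = 7 - \frac{\left(-1\right) w}{3} = 7 + \frac{w}{3}$)
$z{\left(M \right)} = 2 M \left(-6 + \sqrt{2} \sqrt{M}\right)$ ($z{\left(M \right)} = \left(\sqrt{2 M} - 6\right) 2 M = \left(\sqrt{2} \sqrt{M} - 6\right) 2 M = \left(-6 + \sqrt{2} \sqrt{M}\right) 2 M = 2 M \left(-6 + \sqrt{2} \sqrt{M}\right)$)
$\left(c{\left(20,-13 \right)} + z{\left(29 - 22 \right)}\right) + 99 = \left(\left(7 + \frac{1}{3} \cdot 20\right) + \left(- 12 \left(29 - 22\right) + 2 \sqrt{2} \left(29 - 22\right)^{\frac{3}{2}}\right)\right) + 99 = \left(\left(7 + \frac{20}{3}\right) + \left(- 12 \left(29 - 22\right) + 2 \sqrt{2} \left(29 - 22\right)^{\frac{3}{2}}\right)\right) + 99 = \left(\frac{41}{3} - \left(84 - 2 \sqrt{2} \cdot 7^{\frac{3}{2}}\right)\right) + 99 = \left(\frac{41}{3} - \left(84 - 2 \sqrt{2} \cdot 7 \sqrt{7}\right)\right) + 99 = \left(\frac{41}{3} - \left(84 - 14 \sqrt{14}\right)\right) + 99 = \left(- \frac{211}{3} + 14 \sqrt{14}\right) + 99 = \frac{86}{3} + 14 \sqrt{14}$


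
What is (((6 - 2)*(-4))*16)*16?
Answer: -4096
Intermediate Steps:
(((6 - 2)*(-4))*16)*16 = ((4*(-4))*16)*16 = -16*16*16 = -256*16 = -4096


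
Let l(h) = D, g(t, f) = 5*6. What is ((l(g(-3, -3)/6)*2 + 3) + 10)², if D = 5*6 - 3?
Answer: 4489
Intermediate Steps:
g(t, f) = 30
D = 27 (D = 30 - 3 = 27)
l(h) = 27
((l(g(-3, -3)/6)*2 + 3) + 10)² = ((27*2 + 3) + 10)² = ((54 + 3) + 10)² = (57 + 10)² = 67² = 4489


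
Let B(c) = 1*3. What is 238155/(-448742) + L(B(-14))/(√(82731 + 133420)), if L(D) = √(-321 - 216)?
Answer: -238155/448742 + I*√686823/16627 ≈ -0.53072 + 0.049843*I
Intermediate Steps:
B(c) = 3
L(D) = I*√537 (L(D) = √(-537) = I*√537)
238155/(-448742) + L(B(-14))/(√(82731 + 133420)) = 238155/(-448742) + (I*√537)/(√(82731 + 133420)) = 238155*(-1/448742) + (I*√537)/(√216151) = -238155/448742 + (I*√537)/((13*√1279)) = -238155/448742 + (I*√537)*(√1279/16627) = -238155/448742 + I*√686823/16627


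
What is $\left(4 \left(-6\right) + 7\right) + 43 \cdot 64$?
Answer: $2735$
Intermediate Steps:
$\left(4 \left(-6\right) + 7\right) + 43 \cdot 64 = \left(-24 + 7\right) + 2752 = -17 + 2752 = 2735$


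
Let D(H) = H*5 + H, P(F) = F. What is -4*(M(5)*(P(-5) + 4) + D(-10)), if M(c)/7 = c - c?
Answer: 240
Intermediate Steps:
M(c) = 0 (M(c) = 7*(c - c) = 7*0 = 0)
D(H) = 6*H (D(H) = 5*H + H = 6*H)
-4*(M(5)*(P(-5) + 4) + D(-10)) = -4*(0*(-5 + 4) + 6*(-10)) = -4*(0*(-1) - 60) = -4*(0 - 60) = -4*(-60) = 240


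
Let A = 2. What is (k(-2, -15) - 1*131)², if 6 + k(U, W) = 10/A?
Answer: 17424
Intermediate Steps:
k(U, W) = -1 (k(U, W) = -6 + 10/2 = -6 + 10*(½) = -6 + 5 = -1)
(k(-2, -15) - 1*131)² = (-1 - 1*131)² = (-1 - 131)² = (-132)² = 17424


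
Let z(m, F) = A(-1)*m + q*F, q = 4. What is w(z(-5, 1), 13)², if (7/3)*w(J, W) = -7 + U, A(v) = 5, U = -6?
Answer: 1521/49 ≈ 31.041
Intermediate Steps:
z(m, F) = 4*F + 5*m (z(m, F) = 5*m + 4*F = 4*F + 5*m)
w(J, W) = -39/7 (w(J, W) = 3*(-7 - 6)/7 = (3/7)*(-13) = -39/7)
w(z(-5, 1), 13)² = (-39/7)² = 1521/49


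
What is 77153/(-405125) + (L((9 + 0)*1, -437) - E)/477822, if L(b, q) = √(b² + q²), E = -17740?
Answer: -14839241633/96788818875 + 5*√7642/477822 ≈ -0.15240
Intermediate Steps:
77153/(-405125) + (L((9 + 0)*1, -437) - E)/477822 = 77153/(-405125) + (√(((9 + 0)*1)² + (-437)²) - 1*(-17740))/477822 = 77153*(-1/405125) + (√((9*1)² + 190969) + 17740)*(1/477822) = -77153/405125 + (√(9² + 190969) + 17740)*(1/477822) = -77153/405125 + (√(81 + 190969) + 17740)*(1/477822) = -77153/405125 + (√191050 + 17740)*(1/477822) = -77153/405125 + (5*√7642 + 17740)*(1/477822) = -77153/405125 + (17740 + 5*√7642)*(1/477822) = -77153/405125 + (8870/238911 + 5*√7642/477822) = -14839241633/96788818875 + 5*√7642/477822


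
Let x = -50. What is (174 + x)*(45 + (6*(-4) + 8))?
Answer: 3596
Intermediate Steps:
(174 + x)*(45 + (6*(-4) + 8)) = (174 - 50)*(45 + (6*(-4) + 8)) = 124*(45 + (-24 + 8)) = 124*(45 - 16) = 124*29 = 3596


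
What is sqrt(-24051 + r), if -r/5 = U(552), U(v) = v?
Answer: 9*I*sqrt(331) ≈ 163.74*I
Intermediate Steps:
r = -2760 (r = -5*552 = -2760)
sqrt(-24051 + r) = sqrt(-24051 - 2760) = sqrt(-26811) = 9*I*sqrt(331)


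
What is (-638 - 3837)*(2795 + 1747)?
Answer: -20325450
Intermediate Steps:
(-638 - 3837)*(2795 + 1747) = -4475*4542 = -20325450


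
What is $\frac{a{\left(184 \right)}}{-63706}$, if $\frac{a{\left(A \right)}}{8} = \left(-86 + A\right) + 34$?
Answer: $- \frac{528}{31853} \approx -0.016576$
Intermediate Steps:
$a{\left(A \right)} = -416 + 8 A$ ($a{\left(A \right)} = 8 \left(\left(-86 + A\right) + 34\right) = 8 \left(-52 + A\right) = -416 + 8 A$)
$\frac{a{\left(184 \right)}}{-63706} = \frac{-416 + 8 \cdot 184}{-63706} = \left(-416 + 1472\right) \left(- \frac{1}{63706}\right) = 1056 \left(- \frac{1}{63706}\right) = - \frac{528}{31853}$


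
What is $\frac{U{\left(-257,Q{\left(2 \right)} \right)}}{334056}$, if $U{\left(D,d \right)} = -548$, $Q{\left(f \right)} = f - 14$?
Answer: $- \frac{137}{83514} \approx -0.0016404$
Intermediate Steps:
$Q{\left(f \right)} = -14 + f$ ($Q{\left(f \right)} = f - 14 = -14 + f$)
$\frac{U{\left(-257,Q{\left(2 \right)} \right)}}{334056} = - \frac{548}{334056} = \left(-548\right) \frac{1}{334056} = - \frac{137}{83514}$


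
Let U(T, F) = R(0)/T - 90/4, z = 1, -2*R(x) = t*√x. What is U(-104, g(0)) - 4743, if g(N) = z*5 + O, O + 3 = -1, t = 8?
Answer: -9531/2 ≈ -4765.5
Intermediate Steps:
R(x) = -4*√x
O = -4 (O = -3 - 1 = -4)
g(N) = 1 (g(N) = 1*5 - 4 = 5 - 4 = 1)
U(T, F) = -45/2 (U(T, F) = (-4*√0)/T - 90/4 = (-4*0)/T - 90*¼ = 0/T - 45/2 = 0 - 45/2 = -45/2)
U(-104, g(0)) - 4743 = -45/2 - 4743 = -9531/2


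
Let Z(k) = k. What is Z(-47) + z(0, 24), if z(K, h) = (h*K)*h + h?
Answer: -23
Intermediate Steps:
z(K, h) = h + K*h² (z(K, h) = (K*h)*h + h = K*h² + h = h + K*h²)
Z(-47) + z(0, 24) = -47 + 24*(1 + 0*24) = -47 + 24*(1 + 0) = -47 + 24*1 = -47 + 24 = -23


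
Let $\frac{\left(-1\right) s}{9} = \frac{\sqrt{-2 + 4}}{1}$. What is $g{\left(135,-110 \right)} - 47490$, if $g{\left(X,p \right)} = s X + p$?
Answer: $-47600 - 1215 \sqrt{2} \approx -49318.0$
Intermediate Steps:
$s = - 9 \sqrt{2}$ ($s = - 9 \frac{\sqrt{-2 + 4}}{1} = - 9 \sqrt{2} \cdot 1 = - 9 \sqrt{2} \approx -12.728$)
$g{\left(X,p \right)} = p - 9 X \sqrt{2}$ ($g{\left(X,p \right)} = - 9 \sqrt{2} X + p = - 9 X \sqrt{2} + p = p - 9 X \sqrt{2}$)
$g{\left(135,-110 \right)} - 47490 = \left(-110 - 1215 \sqrt{2}\right) - 47490 = -47600 - 1215 \sqrt{2}$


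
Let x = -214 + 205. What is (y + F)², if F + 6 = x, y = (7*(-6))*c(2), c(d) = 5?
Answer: 50625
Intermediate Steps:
x = -9
y = -210 (y = (7*(-6))*5 = -42*5 = -210)
F = -15 (F = -6 - 9 = -15)
(y + F)² = (-210 - 15)² = (-225)² = 50625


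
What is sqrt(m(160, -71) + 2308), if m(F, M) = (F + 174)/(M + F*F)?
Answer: sqrt(30697979586)/3647 ≈ 48.042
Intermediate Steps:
m(F, M) = (174 + F)/(M + F**2)
sqrt(m(160, -71) + 2308) = sqrt((174 + 160)/(-71 + 160**2) + 2308) = sqrt(334/(-71 + 25600) + 2308) = sqrt(334/25529 + 2308) = sqrt(58921266/25529) = sqrt(30697979586)/3647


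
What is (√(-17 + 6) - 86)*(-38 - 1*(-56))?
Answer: -1548 + 18*I*√11 ≈ -1548.0 + 59.699*I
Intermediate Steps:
(√(-17 + 6) - 86)*(-38 - 1*(-56)) = (√(-11) - 86)*(-38 + 56) = (I*√11 - 86)*18 = (-86 + I*√11)*18 = -1548 + 18*I*√11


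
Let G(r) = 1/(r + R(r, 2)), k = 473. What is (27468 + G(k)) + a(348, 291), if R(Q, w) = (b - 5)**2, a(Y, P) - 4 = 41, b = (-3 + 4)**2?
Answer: 13453858/489 ≈ 27513.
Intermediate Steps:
b = 1 (b = 1**2 = 1)
a(Y, P) = 45 (a(Y, P) = 4 + 41 = 45)
R(Q, w) = 16 (R(Q, w) = (1 - 5)**2 = (-4)**2 = 16)
G(r) = 1/(16 + r) (G(r) = 1/(r + 16) = 1/(16 + r))
(27468 + G(k)) + a(348, 291) = (27468 + 1/(16 + 473)) + 45 = (27468 + 1/489) + 45 = 13431853/489 + 45 = 13453858/489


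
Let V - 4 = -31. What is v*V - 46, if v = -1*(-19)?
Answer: -559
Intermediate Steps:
v = 19
V = -27 (V = 4 - 31 = -27)
v*V - 46 = 19*(-27) - 46 = -513 - 46 = -559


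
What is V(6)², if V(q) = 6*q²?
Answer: 46656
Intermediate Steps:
V(6)² = (6*6²)² = (6*36)² = 216² = 46656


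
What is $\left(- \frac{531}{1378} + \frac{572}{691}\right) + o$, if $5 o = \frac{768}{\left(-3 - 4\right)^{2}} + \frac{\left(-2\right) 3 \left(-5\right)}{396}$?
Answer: $\frac{13827660221}{3849260415} \approx 3.5923$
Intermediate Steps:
$o = \frac{50933}{16170}$ ($o = \frac{\frac{768}{\left(-3 - 4\right)^{2}} + \frac{\left(-2\right) 3 \left(-5\right)}{396}}{5} = \frac{\frac{768}{\left(-7\right)^{2}} + \left(-6\right) \left(-5\right) \frac{1}{396}}{5} = \frac{\frac{768}{49} + 30 \cdot \frac{1}{396}}{5} = \frac{768 \cdot \frac{1}{49} + \frac{5}{66}}{5} = \frac{\frac{768}{49} + \frac{5}{66}}{5} = \frac{1}{5} \cdot \frac{50933}{3234} = \frac{50933}{16170} \approx 3.1498$)
$\left(- \frac{531}{1378} + \frac{572}{691}\right) + o = \left(- \frac{531}{1378} + \frac{572}{691}\right) + \frac{50933}{16170} = \frac{421295}{952198} + \frac{50933}{16170} = \frac{13827660221}{3849260415}$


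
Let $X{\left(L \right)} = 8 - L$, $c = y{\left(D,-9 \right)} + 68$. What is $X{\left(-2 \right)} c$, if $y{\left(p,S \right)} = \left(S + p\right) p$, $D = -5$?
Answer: $1380$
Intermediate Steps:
$y{\left(p,S \right)} = p \left(S + p\right)$
$c = 138$ ($c = - 5 \left(-9 - 5\right) + 68 = \left(-5\right) \left(-14\right) + 68 = 70 + 68 = 138$)
$X{\left(-2 \right)} c = \left(8 - -2\right) 138 = \left(8 + 2\right) 138 = 10 \cdot 138 = 1380$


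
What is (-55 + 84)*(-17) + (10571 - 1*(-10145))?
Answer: 20223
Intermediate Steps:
(-55 + 84)*(-17) + (10571 - 1*(-10145)) = 29*(-17) + (10571 + 10145) = -493 + 20716 = 20223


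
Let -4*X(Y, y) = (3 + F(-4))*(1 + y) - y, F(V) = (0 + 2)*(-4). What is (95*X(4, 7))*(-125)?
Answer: -558125/4 ≈ -1.3953e+5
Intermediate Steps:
F(V) = -8 (F(V) = 2*(-4) = -8)
X(Y, y) = 5/4 + 3*y/2 (X(Y, y) = -((3 - 8)*(1 + y) - y)/4 = -(-5*(1 + y) - y)/4 = -((-5 - 5*y) - y)/4 = -(-5 - 6*y)/4 = 5/4 + 3*y/2)
(95*X(4, 7))*(-125) = (95*(5/4 + (3/2)*7))*(-125) = (95*(5/4 + 21/2))*(-125) = (95*(47/4))*(-125) = (4465/4)*(-125) = -558125/4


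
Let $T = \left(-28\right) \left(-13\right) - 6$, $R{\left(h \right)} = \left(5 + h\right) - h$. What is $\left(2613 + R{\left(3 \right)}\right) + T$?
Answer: $2976$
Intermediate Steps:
$R{\left(h \right)} = 5$
$T = 358$ ($T = 364 - 6 = 358$)
$\left(2613 + R{\left(3 \right)}\right) + T = \left(2613 + 5\right) + 358 = 2618 + 358 = 2976$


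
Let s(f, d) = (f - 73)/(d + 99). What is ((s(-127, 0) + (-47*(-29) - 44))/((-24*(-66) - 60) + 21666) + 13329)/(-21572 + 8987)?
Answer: -30600981871/28892768850 ≈ -1.0591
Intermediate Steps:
s(f, d) = (-73 + f)/(99 + d)
((s(-127, 0) + (-47*(-29) - 44))/((-24*(-66) - 60) + 21666) + 13329)/(-21572 + 8987) = (((-73 - 127)/(99 + 0) + (-47*(-29) - 44))/((-24*(-66) - 60) + 21666) + 13329)/(-21572 + 8987) = ((-200/99 + (1363 - 44))/((1584 - 60) + 21666) + 13329)/(-12585) = (((1/99)*(-200) + 1319)/(1524 + 21666) + 13329)*(-1/12585) = ((-200/99 + 1319)/23190 + 13329)*(-1/12585) = ((130381/99)*(1/23190) + 13329)*(-1/12585) = (130381/2295810 + 13329)*(-1/12585) = (30600981871/2295810)*(-1/12585) = -30600981871/28892768850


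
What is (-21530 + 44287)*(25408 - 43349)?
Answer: -408283337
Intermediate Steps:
(-21530 + 44287)*(25408 - 43349) = 22757*(-17941) = -408283337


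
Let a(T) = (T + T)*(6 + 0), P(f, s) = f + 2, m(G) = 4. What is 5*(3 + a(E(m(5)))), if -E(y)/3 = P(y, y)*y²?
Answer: -17265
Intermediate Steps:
P(f, s) = 2 + f
E(y) = -3*y²*(2 + y) (E(y) = -3*(2 + y)*y² = -3*y²*(2 + y))
a(T) = 12*T (a(T) = (2*T)*6 = 12*T)
5*(3 + a(E(m(5)))) = 5*(3 + 12*(3*4²*(-2 - 1*4))) = 5*(3 + 12*(3*16*(-2 - 4))) = 5*(3 + 12*(3*16*(-6))) = 5*(3 + 12*(-288)) = 5*(3 - 3456) = 5*(-3453) = -17265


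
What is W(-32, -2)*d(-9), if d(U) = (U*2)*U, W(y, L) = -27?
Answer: -4374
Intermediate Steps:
d(U) = 2*U**2 (d(U) = (2*U)*U = 2*U**2)
W(-32, -2)*d(-9) = -54*(-9)**2 = -54*81 = -27*162 = -4374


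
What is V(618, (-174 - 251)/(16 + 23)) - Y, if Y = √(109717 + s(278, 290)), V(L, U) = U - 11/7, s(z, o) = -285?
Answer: -3404/273 - 2*√27358 ≈ -343.27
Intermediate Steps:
V(L, U) = -11/7 + U (V(L, U) = U + (⅐)*(-11) = U - 11/7 = -11/7 + U)
Y = 2*√27358 (Y = √(109717 - 285) = √109432 = 2*√27358 ≈ 330.81)
V(618, (-174 - 251)/(16 + 23)) - Y = (-11/7 + (-174 - 251)/(16 + 23)) - 2*√27358 = (-11/7 - 425/39) - 2*√27358 = -3404/273 - 2*√27358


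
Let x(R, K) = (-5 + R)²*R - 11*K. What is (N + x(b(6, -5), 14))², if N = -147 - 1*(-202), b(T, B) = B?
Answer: 358801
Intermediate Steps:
N = 55 (N = -147 + 202 = 55)
x(R, K) = -11*K + R*(-5 + R)² (x(R, K) = R*(-5 + R)² - 11*K = -11*K + R*(-5 + R)²)
(N + x(b(6, -5), 14))² = (55 + (-11*14 - 5*(-5 - 5)²))² = (55 + (-154 - 5*(-10)²))² = (55 + (-154 - 5*100))² = (55 + (-154 - 500))² = (55 - 654)² = (-599)² = 358801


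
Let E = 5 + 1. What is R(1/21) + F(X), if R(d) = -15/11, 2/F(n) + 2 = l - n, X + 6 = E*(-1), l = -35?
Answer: -397/275 ≈ -1.4436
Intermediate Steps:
E = 6
X = -12 (X = -6 + 6*(-1) = -6 - 6 = -12)
F(n) = 2/(-37 - n) (F(n) = 2/(-2 + (-35 - n)) = 2/(-37 - n))
R(d) = -15/11 (R(d) = -15*1/11 = -15/11)
R(1/21) + F(X) = -15/11 - 2/(37 - 12) = -15/11 - 2/25 = -397/275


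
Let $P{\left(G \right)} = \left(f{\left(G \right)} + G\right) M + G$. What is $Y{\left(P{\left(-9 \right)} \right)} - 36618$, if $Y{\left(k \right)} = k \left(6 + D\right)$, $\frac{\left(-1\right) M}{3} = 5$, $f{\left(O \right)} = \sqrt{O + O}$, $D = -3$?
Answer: $-36240 - 135 i \sqrt{2} \approx -36240.0 - 190.92 i$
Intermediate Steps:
$f{\left(O \right)} = \sqrt{2} \sqrt{O}$ ($f{\left(O \right)} = \sqrt{2 O} = \sqrt{2} \sqrt{O}$)
$M = -15$ ($M = \left(-3\right) 5 = -15$)
$P{\left(G \right)} = - 14 G - 15 \sqrt{2} \sqrt{G}$ ($P{\left(G \right)} = \left(\sqrt{2} \sqrt{G} + G\right) \left(-15\right) + G = \left(G + \sqrt{2} \sqrt{G}\right) \left(-15\right) + G = \left(- 15 G - 15 \sqrt{2} \sqrt{G}\right) + G = - 14 G - 15 \sqrt{2} \sqrt{G}$)
$Y{\left(k \right)} = 3 k$ ($Y{\left(k \right)} = k \left(6 - 3\right) = k 3 = 3 k$)
$Y{\left(P{\left(-9 \right)} \right)} - 36618 = 3 \left(\left(-14\right) \left(-9\right) - 15 \sqrt{2} \sqrt{-9}\right) - 36618 = 3 \left(126 - 15 \sqrt{2} \cdot 3 i\right) - 36618 = 3 \left(126 - 45 i \sqrt{2}\right) - 36618 = \left(378 - 135 i \sqrt{2}\right) - 36618 = -36240 - 135 i \sqrt{2}$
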